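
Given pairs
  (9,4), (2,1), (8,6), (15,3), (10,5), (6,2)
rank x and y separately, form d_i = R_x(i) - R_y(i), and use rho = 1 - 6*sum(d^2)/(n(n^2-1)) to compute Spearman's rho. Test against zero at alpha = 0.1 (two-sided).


Step 1: Rank x and y separately (midranks; no ties here).
rank(x): 9->4, 2->1, 8->3, 15->6, 10->5, 6->2
rank(y): 4->4, 1->1, 6->6, 3->3, 5->5, 2->2
Step 2: d_i = R_x(i) - R_y(i); compute d_i^2.
  (4-4)^2=0, (1-1)^2=0, (3-6)^2=9, (6-3)^2=9, (5-5)^2=0, (2-2)^2=0
sum(d^2) = 18.
Step 3: rho = 1 - 6*18 / (6*(6^2 - 1)) = 1 - 108/210 = 0.485714.
Step 4: Under H0, t = rho * sqrt((n-2)/(1-rho^2)) = 1.1113 ~ t(4).
Step 5: Two-sided p-value from the t-distribution with 4 df = 0.328723.
Step 6: alpha = 0.1. fail to reject H0.

rho = 0.4857, p = 0.328723, fail to reject H0 at alpha = 0.1.


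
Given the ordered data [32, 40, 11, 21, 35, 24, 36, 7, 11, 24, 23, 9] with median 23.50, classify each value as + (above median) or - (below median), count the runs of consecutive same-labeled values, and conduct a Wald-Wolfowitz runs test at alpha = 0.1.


Step 1: Compute median = 23.50; label A = above, B = below.
Labels in order: AABBAAABBABB  (n_A = 6, n_B = 6)
Step 2: Count runs R = 6.
Step 3: Under H0 (random ordering), E[R] = 2*n_A*n_B/(n_A+n_B) + 1 = 2*6*6/12 + 1 = 7.0000.
        Var[R] = 2*n_A*n_B*(2*n_A*n_B - n_A - n_B) / ((n_A+n_B)^2 * (n_A+n_B-1)) = 4320/1584 = 2.7273.
        SD[R] = 1.6514.
Step 4: Continuity-corrected z = (R + 0.5 - E[R]) / SD[R] = (6 + 0.5 - 7.0000) / 1.6514 = -0.3028.
Step 5: Two-sided p-value via normal approximation = 2*(1 - Phi(|z|)) = 0.762069.
Step 6: alpha = 0.1. fail to reject H0.

R = 6, z = -0.3028, p = 0.762069, fail to reject H0.


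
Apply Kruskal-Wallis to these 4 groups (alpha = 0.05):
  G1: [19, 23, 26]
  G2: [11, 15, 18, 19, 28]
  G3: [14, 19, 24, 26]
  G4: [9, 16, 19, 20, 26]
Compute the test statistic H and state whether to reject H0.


Step 1: Combine all N = 17 observations and assign midranks.
sorted (value, group, rank): (9,G4,1), (11,G2,2), (14,G3,3), (15,G2,4), (16,G4,5), (18,G2,6), (19,G1,8.5), (19,G2,8.5), (19,G3,8.5), (19,G4,8.5), (20,G4,11), (23,G1,12), (24,G3,13), (26,G1,15), (26,G3,15), (26,G4,15), (28,G2,17)
Step 2: Sum ranks within each group.
R_1 = 35.5 (n_1 = 3)
R_2 = 37.5 (n_2 = 5)
R_3 = 39.5 (n_3 = 4)
R_4 = 40.5 (n_4 = 5)
Step 3: H = 12/(N(N+1)) * sum(R_i^2/n_i) - 3(N+1)
     = 12/(17*18) * (35.5^2/3 + 37.5^2/5 + 39.5^2/4 + 40.5^2/5) - 3*18
     = 0.039216 * 1419.45 - 54
     = 1.664542.
Step 4: Ties present; correction factor C = 1 - 84/(17^3 - 17) = 0.982843. Corrected H = 1.664542 / 0.982843 = 1.693599.
Step 5: Under H0, H ~ chi^2(3); p-value = 0.638358.
Step 6: alpha = 0.05. fail to reject H0.

H = 1.6936, df = 3, p = 0.638358, fail to reject H0.


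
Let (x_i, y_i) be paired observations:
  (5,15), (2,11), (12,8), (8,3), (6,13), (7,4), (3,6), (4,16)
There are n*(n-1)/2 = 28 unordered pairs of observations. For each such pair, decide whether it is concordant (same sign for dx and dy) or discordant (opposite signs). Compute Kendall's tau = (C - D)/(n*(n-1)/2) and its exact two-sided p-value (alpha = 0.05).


Step 1: Enumerate the 28 unordered pairs (i,j) with i<j and classify each by sign(x_j-x_i) * sign(y_j-y_i).
  (1,2):dx=-3,dy=-4->C; (1,3):dx=+7,dy=-7->D; (1,4):dx=+3,dy=-12->D; (1,5):dx=+1,dy=-2->D
  (1,6):dx=+2,dy=-11->D; (1,7):dx=-2,dy=-9->C; (1,8):dx=-1,dy=+1->D; (2,3):dx=+10,dy=-3->D
  (2,4):dx=+6,dy=-8->D; (2,5):dx=+4,dy=+2->C; (2,6):dx=+5,dy=-7->D; (2,7):dx=+1,dy=-5->D
  (2,8):dx=+2,dy=+5->C; (3,4):dx=-4,dy=-5->C; (3,5):dx=-6,dy=+5->D; (3,6):dx=-5,dy=-4->C
  (3,7):dx=-9,dy=-2->C; (3,8):dx=-8,dy=+8->D; (4,5):dx=-2,dy=+10->D; (4,6):dx=-1,dy=+1->D
  (4,7):dx=-5,dy=+3->D; (4,8):dx=-4,dy=+13->D; (5,6):dx=+1,dy=-9->D; (5,7):dx=-3,dy=-7->C
  (5,8):dx=-2,dy=+3->D; (6,7):dx=-4,dy=+2->D; (6,8):dx=-3,dy=+12->D; (7,8):dx=+1,dy=+10->C
Step 2: C = 9, D = 19, total pairs = 28.
Step 3: tau = (C - D)/(n(n-1)/2) = (9 - 19)/28 = -0.357143.
Step 4: Exact two-sided p-value (enumerate n! = 40320 permutations of y under H0): p = 0.275099.
Step 5: alpha = 0.05. fail to reject H0.

tau_b = -0.3571 (C=9, D=19), p = 0.275099, fail to reject H0.


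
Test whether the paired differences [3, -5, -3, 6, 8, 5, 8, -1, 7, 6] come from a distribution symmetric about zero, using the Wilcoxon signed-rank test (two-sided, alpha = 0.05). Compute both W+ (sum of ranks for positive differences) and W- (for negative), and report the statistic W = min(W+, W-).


Step 1: Drop any zero differences (none here) and take |d_i|.
|d| = [3, 5, 3, 6, 8, 5, 8, 1, 7, 6]
Step 2: Midrank |d_i| (ties get averaged ranks).
ranks: |3|->2.5, |5|->4.5, |3|->2.5, |6|->6.5, |8|->9.5, |5|->4.5, |8|->9.5, |1|->1, |7|->8, |6|->6.5
Step 3: Attach original signs; sum ranks with positive sign and with negative sign.
W+ = 2.5 + 6.5 + 9.5 + 4.5 + 9.5 + 8 + 6.5 = 47
W- = 4.5 + 2.5 + 1 = 8
(Check: W+ + W- = 55 should equal n(n+1)/2 = 55.)
Step 4: Test statistic W = min(W+, W-) = 8.
Step 5: Ties in |d|, so use the tie-corrected normal approximation.
        E[W] = n(n+1)/4 = 10*11/4 = 27.5.
        Tie groups: |d|=3 (t=2), |d|=5 (t=2), |d|=6 (t=2), |d|=8 (t=2); sum(t^3 - t) = 24.
        Var[W] = n(n+1)(2n+1)/24 - sum(t^3-t)/48 = 2310/24 - 24/48 = 95.75.
        z = (W - E[W]) / sqrt(Var[W]) = (8 - 27.5) / 9.7852 = -1.9928.
        Two-sided p = 2*Phi(z) = 0.046283.
Step 6: alpha = 0.05. reject H0.

W+ = 47, W- = 8, W = min = 8, p = 0.046283, reject H0.


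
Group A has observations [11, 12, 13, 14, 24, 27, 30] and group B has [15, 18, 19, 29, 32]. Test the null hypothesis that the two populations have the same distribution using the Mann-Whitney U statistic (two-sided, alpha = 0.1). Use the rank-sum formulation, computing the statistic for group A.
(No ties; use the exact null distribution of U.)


Step 1: Combine and sort all 12 observations; assign midranks.
sorted (value, group): (11,X), (12,X), (13,X), (14,X), (15,Y), (18,Y), (19,Y), (24,X), (27,X), (29,Y), (30,X), (32,Y)
ranks: 11->1, 12->2, 13->3, 14->4, 15->5, 18->6, 19->7, 24->8, 27->9, 29->10, 30->11, 32->12
Step 2: Rank sum for X: R1 = 1 + 2 + 3 + 4 + 8 + 9 + 11 = 38.
Step 3: U_X = R1 - n1(n1+1)/2 = 38 - 7*8/2 = 38 - 28 = 10.
       U_Y = n1*n2 - U_X = 35 - 10 = 25.
Step 4: No ties, so the exact null distribution of U (based on enumerating the C(12,7) = 792 equally likely rank assignments) gives the two-sided p-value.
Step 5: p-value = 0.267677; compare to alpha = 0.1. fail to reject H0.

U_X = 10, p = 0.267677, fail to reject H0 at alpha = 0.1.


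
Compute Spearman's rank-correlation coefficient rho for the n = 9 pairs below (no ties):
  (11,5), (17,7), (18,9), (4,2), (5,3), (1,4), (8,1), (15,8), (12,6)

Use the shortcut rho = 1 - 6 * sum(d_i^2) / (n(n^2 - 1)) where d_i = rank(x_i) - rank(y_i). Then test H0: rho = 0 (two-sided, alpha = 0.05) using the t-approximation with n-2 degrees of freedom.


Step 1: Rank x and y separately (midranks; no ties here).
rank(x): 11->5, 17->8, 18->9, 4->2, 5->3, 1->1, 8->4, 15->7, 12->6
rank(y): 5->5, 7->7, 9->9, 2->2, 3->3, 4->4, 1->1, 8->8, 6->6
Step 2: d_i = R_x(i) - R_y(i); compute d_i^2.
  (5-5)^2=0, (8-7)^2=1, (9-9)^2=0, (2-2)^2=0, (3-3)^2=0, (1-4)^2=9, (4-1)^2=9, (7-8)^2=1, (6-6)^2=0
sum(d^2) = 20.
Step 3: rho = 1 - 6*20 / (9*(9^2 - 1)) = 1 - 120/720 = 0.833333.
Step 4: Under H0, t = rho * sqrt((n-2)/(1-rho^2)) = 3.9886 ~ t(7).
Step 5: Two-sided p-value from the t-distribution with 7 df = 0.005266.
Step 6: alpha = 0.05. reject H0.

rho = 0.8333, p = 0.005266, reject H0 at alpha = 0.05.


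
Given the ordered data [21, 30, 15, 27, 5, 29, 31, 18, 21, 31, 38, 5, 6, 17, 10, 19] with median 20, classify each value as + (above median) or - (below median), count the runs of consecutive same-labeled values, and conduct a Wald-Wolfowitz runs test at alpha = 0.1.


Step 1: Compute median = 20; label A = above, B = below.
Labels in order: AABABAABAAABBBBB  (n_A = 8, n_B = 8)
Step 2: Count runs R = 8.
Step 3: Under H0 (random ordering), E[R] = 2*n_A*n_B/(n_A+n_B) + 1 = 2*8*8/16 + 1 = 9.0000.
        Var[R] = 2*n_A*n_B*(2*n_A*n_B - n_A - n_B) / ((n_A+n_B)^2 * (n_A+n_B-1)) = 14336/3840 = 3.7333.
        SD[R] = 1.9322.
Step 4: Continuity-corrected z = (R + 0.5 - E[R]) / SD[R] = (8 + 0.5 - 9.0000) / 1.9322 = -0.2588.
Step 5: Two-sided p-value via normal approximation = 2*(1 - Phi(|z|)) = 0.795809.
Step 6: alpha = 0.1. fail to reject H0.

R = 8, z = -0.2588, p = 0.795809, fail to reject H0.


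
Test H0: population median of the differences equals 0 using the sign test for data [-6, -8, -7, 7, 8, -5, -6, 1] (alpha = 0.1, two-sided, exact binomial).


Step 1: Discard zero differences. Original n = 8; n_eff = number of nonzero differences = 8.
Nonzero differences (with sign): -6, -8, -7, +7, +8, -5, -6, +1
Step 2: Count signs: positive = 3, negative = 5.
Step 3: Under H0: P(positive) = 0.5, so the number of positives S ~ Bin(8, 0.5).
Step 4: Two-sided exact p-value = sum of Bin(8,0.5) probabilities at or below the observed probability = 0.726562.
Step 5: alpha = 0.1. fail to reject H0.

n_eff = 8, pos = 3, neg = 5, p = 0.726562, fail to reject H0.


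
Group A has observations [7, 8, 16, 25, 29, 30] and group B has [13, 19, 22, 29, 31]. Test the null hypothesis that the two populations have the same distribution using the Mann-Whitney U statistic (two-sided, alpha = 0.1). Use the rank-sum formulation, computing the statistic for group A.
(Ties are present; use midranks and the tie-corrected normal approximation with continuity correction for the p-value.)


Step 1: Combine and sort all 11 observations; assign midranks.
sorted (value, group): (7,X), (8,X), (13,Y), (16,X), (19,Y), (22,Y), (25,X), (29,X), (29,Y), (30,X), (31,Y)
ranks: 7->1, 8->2, 13->3, 16->4, 19->5, 22->6, 25->7, 29->8.5, 29->8.5, 30->10, 31->11
Step 2: Rank sum for X: R1 = 1 + 2 + 4 + 7 + 8.5 + 10 = 32.5.
Step 3: U_X = R1 - n1(n1+1)/2 = 32.5 - 6*7/2 = 32.5 - 21 = 11.5.
       U_Y = n1*n2 - U_X = 30 - 11.5 = 18.5.
Step 4: Ties are present, so use the tie-corrected normal approximation (with continuity correction) for the p-value.
Step 5: p-value = 0.583025; compare to alpha = 0.1. fail to reject H0.

U_X = 11.5, p = 0.583025, fail to reject H0 at alpha = 0.1.


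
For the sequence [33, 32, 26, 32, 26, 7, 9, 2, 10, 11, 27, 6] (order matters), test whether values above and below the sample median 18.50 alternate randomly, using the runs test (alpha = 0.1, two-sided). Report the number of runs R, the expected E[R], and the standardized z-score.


Step 1: Compute median = 18.50; label A = above, B = below.
Labels in order: AAAAABBBBBAB  (n_A = 6, n_B = 6)
Step 2: Count runs R = 4.
Step 3: Under H0 (random ordering), E[R] = 2*n_A*n_B/(n_A+n_B) + 1 = 2*6*6/12 + 1 = 7.0000.
        Var[R] = 2*n_A*n_B*(2*n_A*n_B - n_A - n_B) / ((n_A+n_B)^2 * (n_A+n_B-1)) = 4320/1584 = 2.7273.
        SD[R] = 1.6514.
Step 4: Continuity-corrected z = (R + 0.5 - E[R]) / SD[R] = (4 + 0.5 - 7.0000) / 1.6514 = -1.5138.
Step 5: Two-sided p-value via normal approximation = 2*(1 - Phi(|z|)) = 0.130070.
Step 6: alpha = 0.1. fail to reject H0.

R = 4, z = -1.5138, p = 0.130070, fail to reject H0.


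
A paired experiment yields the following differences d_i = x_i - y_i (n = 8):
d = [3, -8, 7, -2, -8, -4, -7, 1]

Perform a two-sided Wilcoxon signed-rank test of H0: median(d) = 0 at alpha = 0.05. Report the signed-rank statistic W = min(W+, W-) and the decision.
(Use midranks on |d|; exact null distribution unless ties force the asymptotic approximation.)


Step 1: Drop any zero differences (none here) and take |d_i|.
|d| = [3, 8, 7, 2, 8, 4, 7, 1]
Step 2: Midrank |d_i| (ties get averaged ranks).
ranks: |3|->3, |8|->7.5, |7|->5.5, |2|->2, |8|->7.5, |4|->4, |7|->5.5, |1|->1
Step 3: Attach original signs; sum ranks with positive sign and with negative sign.
W+ = 3 + 5.5 + 1 = 9.5
W- = 7.5 + 2 + 7.5 + 4 + 5.5 = 26.5
(Check: W+ + W- = 36 should equal n(n+1)/2 = 36.)
Step 4: Test statistic W = min(W+, W-) = 9.5.
Step 5: Ties in |d|, so use the tie-corrected normal approximation.
        E[W] = n(n+1)/4 = 8*9/4 = 18.
        Tie groups: |d|=7 (t=2), |d|=8 (t=2); sum(t^3 - t) = 12.
        Var[W] = n(n+1)(2n+1)/24 - sum(t^3-t)/48 = 1224/24 - 12/48 = 50.75.
        z = (W - E[W]) / sqrt(Var[W]) = (9.5 - 18) / 7.1239 = -1.1932.
        Two-sided p = 2*Phi(z) = 0.232804.
Step 6: alpha = 0.05. fail to reject H0.

W+ = 9.5, W- = 26.5, W = min = 9.5, p = 0.232804, fail to reject H0.


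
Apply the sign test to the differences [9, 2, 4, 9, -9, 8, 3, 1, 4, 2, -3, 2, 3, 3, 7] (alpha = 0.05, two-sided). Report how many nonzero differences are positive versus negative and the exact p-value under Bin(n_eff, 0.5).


Step 1: Discard zero differences. Original n = 15; n_eff = number of nonzero differences = 15.
Nonzero differences (with sign): +9, +2, +4, +9, -9, +8, +3, +1, +4, +2, -3, +2, +3, +3, +7
Step 2: Count signs: positive = 13, negative = 2.
Step 3: Under H0: P(positive) = 0.5, so the number of positives S ~ Bin(15, 0.5).
Step 4: Two-sided exact p-value = sum of Bin(15,0.5) probabilities at or below the observed probability = 0.007385.
Step 5: alpha = 0.05. reject H0.

n_eff = 15, pos = 13, neg = 2, p = 0.007385, reject H0.


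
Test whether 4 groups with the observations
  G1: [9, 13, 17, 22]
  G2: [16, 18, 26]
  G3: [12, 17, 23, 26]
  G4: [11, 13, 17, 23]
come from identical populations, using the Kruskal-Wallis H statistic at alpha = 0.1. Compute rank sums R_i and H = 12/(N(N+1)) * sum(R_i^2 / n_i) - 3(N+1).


Step 1: Combine all N = 15 observations and assign midranks.
sorted (value, group, rank): (9,G1,1), (11,G4,2), (12,G3,3), (13,G1,4.5), (13,G4,4.5), (16,G2,6), (17,G1,8), (17,G3,8), (17,G4,8), (18,G2,10), (22,G1,11), (23,G3,12.5), (23,G4,12.5), (26,G2,14.5), (26,G3,14.5)
Step 2: Sum ranks within each group.
R_1 = 24.5 (n_1 = 4)
R_2 = 30.5 (n_2 = 3)
R_3 = 38 (n_3 = 4)
R_4 = 27 (n_4 = 4)
Step 3: H = 12/(N(N+1)) * sum(R_i^2/n_i) - 3(N+1)
     = 12/(15*16) * (24.5^2/4 + 30.5^2/3 + 38^2/4 + 27^2/4) - 3*16
     = 0.050000 * 1003.4 - 48
     = 2.169792.
Step 4: Ties present; correction factor C = 1 - 42/(15^3 - 15) = 0.987500. Corrected H = 2.169792 / 0.987500 = 2.197257.
Step 5: Under H0, H ~ chi^2(3); p-value = 0.532489.
Step 6: alpha = 0.1. fail to reject H0.

H = 2.1973, df = 3, p = 0.532489, fail to reject H0.


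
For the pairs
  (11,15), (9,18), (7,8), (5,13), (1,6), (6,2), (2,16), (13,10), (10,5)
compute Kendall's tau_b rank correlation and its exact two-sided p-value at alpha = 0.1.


Step 1: Enumerate the 36 unordered pairs (i,j) with i<j and classify each by sign(x_j-x_i) * sign(y_j-y_i).
  (1,2):dx=-2,dy=+3->D; (1,3):dx=-4,dy=-7->C; (1,4):dx=-6,dy=-2->C; (1,5):dx=-10,dy=-9->C
  (1,6):dx=-5,dy=-13->C; (1,7):dx=-9,dy=+1->D; (1,8):dx=+2,dy=-5->D; (1,9):dx=-1,dy=-10->C
  (2,3):dx=-2,dy=-10->C; (2,4):dx=-4,dy=-5->C; (2,5):dx=-8,dy=-12->C; (2,6):dx=-3,dy=-16->C
  (2,7):dx=-7,dy=-2->C; (2,8):dx=+4,dy=-8->D; (2,9):dx=+1,dy=-13->D; (3,4):dx=-2,dy=+5->D
  (3,5):dx=-6,dy=-2->C; (3,6):dx=-1,dy=-6->C; (3,7):dx=-5,dy=+8->D; (3,8):dx=+6,dy=+2->C
  (3,9):dx=+3,dy=-3->D; (4,5):dx=-4,dy=-7->C; (4,6):dx=+1,dy=-11->D; (4,7):dx=-3,dy=+3->D
  (4,8):dx=+8,dy=-3->D; (4,9):dx=+5,dy=-8->D; (5,6):dx=+5,dy=-4->D; (5,7):dx=+1,dy=+10->C
  (5,8):dx=+12,dy=+4->C; (5,9):dx=+9,dy=-1->D; (6,7):dx=-4,dy=+14->D; (6,8):dx=+7,dy=+8->C
  (6,9):dx=+4,dy=+3->C; (7,8):dx=+11,dy=-6->D; (7,9):dx=+8,dy=-11->D; (8,9):dx=-3,dy=-5->C
Step 2: C = 19, D = 17, total pairs = 36.
Step 3: tau = (C - D)/(n(n-1)/2) = (19 - 17)/36 = 0.055556.
Step 4: Exact two-sided p-value (enumerate n! = 362880 permutations of y under H0): p = 0.919455.
Step 5: alpha = 0.1. fail to reject H0.

tau_b = 0.0556 (C=19, D=17), p = 0.919455, fail to reject H0.


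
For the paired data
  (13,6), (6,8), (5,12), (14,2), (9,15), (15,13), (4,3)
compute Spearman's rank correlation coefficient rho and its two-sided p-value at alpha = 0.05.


Step 1: Rank x and y separately (midranks; no ties here).
rank(x): 13->5, 6->3, 5->2, 14->6, 9->4, 15->7, 4->1
rank(y): 6->3, 8->4, 12->5, 2->1, 15->7, 13->6, 3->2
Step 2: d_i = R_x(i) - R_y(i); compute d_i^2.
  (5-3)^2=4, (3-4)^2=1, (2-5)^2=9, (6-1)^2=25, (4-7)^2=9, (7-6)^2=1, (1-2)^2=1
sum(d^2) = 50.
Step 3: rho = 1 - 6*50 / (7*(7^2 - 1)) = 1 - 300/336 = 0.107143.
Step 4: Under H0, t = rho * sqrt((n-2)/(1-rho^2)) = 0.2410 ~ t(5).
Step 5: Two-sided p-value from the t-distribution with 5 df = 0.819151.
Step 6: alpha = 0.05. fail to reject H0.

rho = 0.1071, p = 0.819151, fail to reject H0 at alpha = 0.05.


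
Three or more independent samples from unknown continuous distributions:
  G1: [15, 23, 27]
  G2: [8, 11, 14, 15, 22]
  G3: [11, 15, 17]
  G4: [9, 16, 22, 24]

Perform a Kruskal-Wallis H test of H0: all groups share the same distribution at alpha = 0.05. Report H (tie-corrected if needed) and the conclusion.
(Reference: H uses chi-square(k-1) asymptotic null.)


Step 1: Combine all N = 15 observations and assign midranks.
sorted (value, group, rank): (8,G2,1), (9,G4,2), (11,G2,3.5), (11,G3,3.5), (14,G2,5), (15,G1,7), (15,G2,7), (15,G3,7), (16,G4,9), (17,G3,10), (22,G2,11.5), (22,G4,11.5), (23,G1,13), (24,G4,14), (27,G1,15)
Step 2: Sum ranks within each group.
R_1 = 35 (n_1 = 3)
R_2 = 28 (n_2 = 5)
R_3 = 20.5 (n_3 = 3)
R_4 = 36.5 (n_4 = 4)
Step 3: H = 12/(N(N+1)) * sum(R_i^2/n_i) - 3(N+1)
     = 12/(15*16) * (35^2/3 + 28^2/5 + 20.5^2/3 + 36.5^2/4) - 3*16
     = 0.050000 * 1038.28 - 48
     = 3.913958.
Step 4: Ties present; correction factor C = 1 - 36/(15^3 - 15) = 0.989286. Corrected H = 3.913958 / 0.989286 = 3.956348.
Step 5: Under H0, H ~ chi^2(3); p-value = 0.266217.
Step 6: alpha = 0.05. fail to reject H0.

H = 3.9563, df = 3, p = 0.266217, fail to reject H0.


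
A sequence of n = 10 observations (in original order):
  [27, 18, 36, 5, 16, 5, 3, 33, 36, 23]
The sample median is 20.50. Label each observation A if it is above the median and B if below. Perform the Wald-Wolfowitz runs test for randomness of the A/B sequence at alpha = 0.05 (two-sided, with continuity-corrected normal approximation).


Step 1: Compute median = 20.50; label A = above, B = below.
Labels in order: ABABBBBAAA  (n_A = 5, n_B = 5)
Step 2: Count runs R = 5.
Step 3: Under H0 (random ordering), E[R] = 2*n_A*n_B/(n_A+n_B) + 1 = 2*5*5/10 + 1 = 6.0000.
        Var[R] = 2*n_A*n_B*(2*n_A*n_B - n_A - n_B) / ((n_A+n_B)^2 * (n_A+n_B-1)) = 2000/900 = 2.2222.
        SD[R] = 1.4907.
Step 4: Continuity-corrected z = (R + 0.5 - E[R]) / SD[R] = (5 + 0.5 - 6.0000) / 1.4907 = -0.3354.
Step 5: Two-sided p-value via normal approximation = 2*(1 - Phi(|z|)) = 0.737316.
Step 6: alpha = 0.05. fail to reject H0.

R = 5, z = -0.3354, p = 0.737316, fail to reject H0.


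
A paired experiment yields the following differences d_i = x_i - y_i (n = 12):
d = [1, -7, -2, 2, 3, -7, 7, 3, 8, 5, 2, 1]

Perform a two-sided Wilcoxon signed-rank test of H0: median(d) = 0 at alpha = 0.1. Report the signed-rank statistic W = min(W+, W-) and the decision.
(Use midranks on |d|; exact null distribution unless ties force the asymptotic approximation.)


Step 1: Drop any zero differences (none here) and take |d_i|.
|d| = [1, 7, 2, 2, 3, 7, 7, 3, 8, 5, 2, 1]
Step 2: Midrank |d_i| (ties get averaged ranks).
ranks: |1|->1.5, |7|->10, |2|->4, |2|->4, |3|->6.5, |7|->10, |7|->10, |3|->6.5, |8|->12, |5|->8, |2|->4, |1|->1.5
Step 3: Attach original signs; sum ranks with positive sign and with negative sign.
W+ = 1.5 + 4 + 6.5 + 10 + 6.5 + 12 + 8 + 4 + 1.5 = 54
W- = 10 + 4 + 10 = 24
(Check: W+ + W- = 78 should equal n(n+1)/2 = 78.)
Step 4: Test statistic W = min(W+, W-) = 24.
Step 5: Ties in |d|, so use the tie-corrected normal approximation.
        E[W] = n(n+1)/4 = 12*13/4 = 39.
        Tie groups: |d|=1 (t=2), |d|=2 (t=3), |d|=3 (t=2), |d|=7 (t=3); sum(t^3 - t) = 60.
        Var[W] = n(n+1)(2n+1)/24 - sum(t^3-t)/48 = 3900/24 - 60/48 = 161.25.
        z = (W - E[W]) / sqrt(Var[W]) = (24 - 39) / 12.6984 = -1.1812.
        Two-sided p = 2*Phi(z) = 0.237504.
Step 6: alpha = 0.1. fail to reject H0.

W+ = 54, W- = 24, W = min = 24, p = 0.237504, fail to reject H0.


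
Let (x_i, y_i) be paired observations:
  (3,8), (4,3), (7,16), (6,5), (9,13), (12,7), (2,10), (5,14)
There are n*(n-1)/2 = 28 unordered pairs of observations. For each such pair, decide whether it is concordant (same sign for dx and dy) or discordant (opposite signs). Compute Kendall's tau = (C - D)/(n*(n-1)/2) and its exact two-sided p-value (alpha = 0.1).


Step 1: Enumerate the 28 unordered pairs (i,j) with i<j and classify each by sign(x_j-x_i) * sign(y_j-y_i).
  (1,2):dx=+1,dy=-5->D; (1,3):dx=+4,dy=+8->C; (1,4):dx=+3,dy=-3->D; (1,5):dx=+6,dy=+5->C
  (1,6):dx=+9,dy=-1->D; (1,7):dx=-1,dy=+2->D; (1,8):dx=+2,dy=+6->C; (2,3):dx=+3,dy=+13->C
  (2,4):dx=+2,dy=+2->C; (2,5):dx=+5,dy=+10->C; (2,6):dx=+8,dy=+4->C; (2,7):dx=-2,dy=+7->D
  (2,8):dx=+1,dy=+11->C; (3,4):dx=-1,dy=-11->C; (3,5):dx=+2,dy=-3->D; (3,6):dx=+5,dy=-9->D
  (3,7):dx=-5,dy=-6->C; (3,8):dx=-2,dy=-2->C; (4,5):dx=+3,dy=+8->C; (4,6):dx=+6,dy=+2->C
  (4,7):dx=-4,dy=+5->D; (4,8):dx=-1,dy=+9->D; (5,6):dx=+3,dy=-6->D; (5,7):dx=-7,dy=-3->C
  (5,8):dx=-4,dy=+1->D; (6,7):dx=-10,dy=+3->D; (6,8):dx=-7,dy=+7->D; (7,8):dx=+3,dy=+4->C
Step 2: C = 15, D = 13, total pairs = 28.
Step 3: tau = (C - D)/(n(n-1)/2) = (15 - 13)/28 = 0.071429.
Step 4: Exact two-sided p-value (enumerate n! = 40320 permutations of y under H0): p = 0.904861.
Step 5: alpha = 0.1. fail to reject H0.

tau_b = 0.0714 (C=15, D=13), p = 0.904861, fail to reject H0.


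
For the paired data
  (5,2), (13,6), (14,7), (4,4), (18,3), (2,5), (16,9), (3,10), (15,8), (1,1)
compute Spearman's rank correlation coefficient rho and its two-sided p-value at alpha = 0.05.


Step 1: Rank x and y separately (midranks; no ties here).
rank(x): 5->5, 13->6, 14->7, 4->4, 18->10, 2->2, 16->9, 3->3, 15->8, 1->1
rank(y): 2->2, 6->6, 7->7, 4->4, 3->3, 5->5, 9->9, 10->10, 8->8, 1->1
Step 2: d_i = R_x(i) - R_y(i); compute d_i^2.
  (5-2)^2=9, (6-6)^2=0, (7-7)^2=0, (4-4)^2=0, (10-3)^2=49, (2-5)^2=9, (9-9)^2=0, (3-10)^2=49, (8-8)^2=0, (1-1)^2=0
sum(d^2) = 116.
Step 3: rho = 1 - 6*116 / (10*(10^2 - 1)) = 1 - 696/990 = 0.296970.
Step 4: Under H0, t = rho * sqrt((n-2)/(1-rho^2)) = 0.8796 ~ t(8).
Step 5: Two-sided p-value from the t-distribution with 8 df = 0.404702.
Step 6: alpha = 0.05. fail to reject H0.

rho = 0.2970, p = 0.404702, fail to reject H0 at alpha = 0.05.


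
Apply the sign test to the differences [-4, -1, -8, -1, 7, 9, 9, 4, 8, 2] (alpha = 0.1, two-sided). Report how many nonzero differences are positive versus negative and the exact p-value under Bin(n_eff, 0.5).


Step 1: Discard zero differences. Original n = 10; n_eff = number of nonzero differences = 10.
Nonzero differences (with sign): -4, -1, -8, -1, +7, +9, +9, +4, +8, +2
Step 2: Count signs: positive = 6, negative = 4.
Step 3: Under H0: P(positive) = 0.5, so the number of positives S ~ Bin(10, 0.5).
Step 4: Two-sided exact p-value = sum of Bin(10,0.5) probabilities at or below the observed probability = 0.753906.
Step 5: alpha = 0.1. fail to reject H0.

n_eff = 10, pos = 6, neg = 4, p = 0.753906, fail to reject H0.


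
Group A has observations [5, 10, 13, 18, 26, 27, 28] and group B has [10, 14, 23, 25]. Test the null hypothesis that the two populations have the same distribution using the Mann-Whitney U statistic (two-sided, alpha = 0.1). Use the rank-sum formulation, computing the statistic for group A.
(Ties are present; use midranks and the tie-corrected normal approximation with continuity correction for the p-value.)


Step 1: Combine and sort all 11 observations; assign midranks.
sorted (value, group): (5,X), (10,X), (10,Y), (13,X), (14,Y), (18,X), (23,Y), (25,Y), (26,X), (27,X), (28,X)
ranks: 5->1, 10->2.5, 10->2.5, 13->4, 14->5, 18->6, 23->7, 25->8, 26->9, 27->10, 28->11
Step 2: Rank sum for X: R1 = 1 + 2.5 + 4 + 6 + 9 + 10 + 11 = 43.5.
Step 3: U_X = R1 - n1(n1+1)/2 = 43.5 - 7*8/2 = 43.5 - 28 = 15.5.
       U_Y = n1*n2 - U_X = 28 - 15.5 = 12.5.
Step 4: Ties are present, so use the tie-corrected normal approximation (with continuity correction) for the p-value.
Step 5: p-value = 0.849769; compare to alpha = 0.1. fail to reject H0.

U_X = 15.5, p = 0.849769, fail to reject H0 at alpha = 0.1.


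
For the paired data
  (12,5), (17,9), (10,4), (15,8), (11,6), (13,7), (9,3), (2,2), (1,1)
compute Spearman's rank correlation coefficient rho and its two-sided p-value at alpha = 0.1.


Step 1: Rank x and y separately (midranks; no ties here).
rank(x): 12->6, 17->9, 10->4, 15->8, 11->5, 13->7, 9->3, 2->2, 1->1
rank(y): 5->5, 9->9, 4->4, 8->8, 6->6, 7->7, 3->3, 2->2, 1->1
Step 2: d_i = R_x(i) - R_y(i); compute d_i^2.
  (6-5)^2=1, (9-9)^2=0, (4-4)^2=0, (8-8)^2=0, (5-6)^2=1, (7-7)^2=0, (3-3)^2=0, (2-2)^2=0, (1-1)^2=0
sum(d^2) = 2.
Step 3: rho = 1 - 6*2 / (9*(9^2 - 1)) = 1 - 12/720 = 0.983333.
Step 4: Under H0, t = rho * sqrt((n-2)/(1-rho^2)) = 14.3096 ~ t(7).
Step 5: Two-sided p-value from the t-distribution with 7 df = 0.000002.
Step 6: alpha = 0.1. reject H0.

rho = 0.9833, p = 0.000002, reject H0 at alpha = 0.1.


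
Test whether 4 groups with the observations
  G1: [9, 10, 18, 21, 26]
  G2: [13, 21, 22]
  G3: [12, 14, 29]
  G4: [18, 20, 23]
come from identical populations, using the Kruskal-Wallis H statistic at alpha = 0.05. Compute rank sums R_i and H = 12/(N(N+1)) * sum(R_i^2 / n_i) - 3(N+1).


Step 1: Combine all N = 14 observations and assign midranks.
sorted (value, group, rank): (9,G1,1), (10,G1,2), (12,G3,3), (13,G2,4), (14,G3,5), (18,G1,6.5), (18,G4,6.5), (20,G4,8), (21,G1,9.5), (21,G2,9.5), (22,G2,11), (23,G4,12), (26,G1,13), (29,G3,14)
Step 2: Sum ranks within each group.
R_1 = 32 (n_1 = 5)
R_2 = 24.5 (n_2 = 3)
R_3 = 22 (n_3 = 3)
R_4 = 26.5 (n_4 = 3)
Step 3: H = 12/(N(N+1)) * sum(R_i^2/n_i) - 3(N+1)
     = 12/(14*15) * (32^2/5 + 24.5^2/3 + 22^2/3 + 26.5^2/3) - 3*15
     = 0.057143 * 800.3 - 45
     = 0.731429.
Step 4: Ties present; correction factor C = 1 - 12/(14^3 - 14) = 0.995604. Corrected H = 0.731429 / 0.995604 = 0.734658.
Step 5: Under H0, H ~ chi^2(3); p-value = 0.865023.
Step 6: alpha = 0.05. fail to reject H0.

H = 0.7347, df = 3, p = 0.865023, fail to reject H0.


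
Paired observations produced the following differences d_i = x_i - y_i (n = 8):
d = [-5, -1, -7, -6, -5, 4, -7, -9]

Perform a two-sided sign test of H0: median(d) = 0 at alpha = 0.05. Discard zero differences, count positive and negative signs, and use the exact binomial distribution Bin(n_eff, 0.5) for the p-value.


Step 1: Discard zero differences. Original n = 8; n_eff = number of nonzero differences = 8.
Nonzero differences (with sign): -5, -1, -7, -6, -5, +4, -7, -9
Step 2: Count signs: positive = 1, negative = 7.
Step 3: Under H0: P(positive) = 0.5, so the number of positives S ~ Bin(8, 0.5).
Step 4: Two-sided exact p-value = sum of Bin(8,0.5) probabilities at or below the observed probability = 0.070312.
Step 5: alpha = 0.05. fail to reject H0.

n_eff = 8, pos = 1, neg = 7, p = 0.070312, fail to reject H0.


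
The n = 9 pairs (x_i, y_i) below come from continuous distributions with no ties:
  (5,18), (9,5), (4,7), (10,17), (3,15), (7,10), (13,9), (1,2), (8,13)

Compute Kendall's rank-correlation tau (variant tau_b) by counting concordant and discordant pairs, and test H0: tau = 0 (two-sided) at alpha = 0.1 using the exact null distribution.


Step 1: Enumerate the 36 unordered pairs (i,j) with i<j and classify each by sign(x_j-x_i) * sign(y_j-y_i).
  (1,2):dx=+4,dy=-13->D; (1,3):dx=-1,dy=-11->C; (1,4):dx=+5,dy=-1->D; (1,5):dx=-2,dy=-3->C
  (1,6):dx=+2,dy=-8->D; (1,7):dx=+8,dy=-9->D; (1,8):dx=-4,dy=-16->C; (1,9):dx=+3,dy=-5->D
  (2,3):dx=-5,dy=+2->D; (2,4):dx=+1,dy=+12->C; (2,5):dx=-6,dy=+10->D; (2,6):dx=-2,dy=+5->D
  (2,7):dx=+4,dy=+4->C; (2,8):dx=-8,dy=-3->C; (2,9):dx=-1,dy=+8->D; (3,4):dx=+6,dy=+10->C
  (3,5):dx=-1,dy=+8->D; (3,6):dx=+3,dy=+3->C; (3,7):dx=+9,dy=+2->C; (3,8):dx=-3,dy=-5->C
  (3,9):dx=+4,dy=+6->C; (4,5):dx=-7,dy=-2->C; (4,6):dx=-3,dy=-7->C; (4,7):dx=+3,dy=-8->D
  (4,8):dx=-9,dy=-15->C; (4,9):dx=-2,dy=-4->C; (5,6):dx=+4,dy=-5->D; (5,7):dx=+10,dy=-6->D
  (5,8):dx=-2,dy=-13->C; (5,9):dx=+5,dy=-2->D; (6,7):dx=+6,dy=-1->D; (6,8):dx=-6,dy=-8->C
  (6,9):dx=+1,dy=+3->C; (7,8):dx=-12,dy=-7->C; (7,9):dx=-5,dy=+4->D; (8,9):dx=+7,dy=+11->C
Step 2: C = 20, D = 16, total pairs = 36.
Step 3: tau = (C - D)/(n(n-1)/2) = (20 - 16)/36 = 0.111111.
Step 4: Exact two-sided p-value (enumerate n! = 362880 permutations of y under H0): p = 0.761414.
Step 5: alpha = 0.1. fail to reject H0.

tau_b = 0.1111 (C=20, D=16), p = 0.761414, fail to reject H0.


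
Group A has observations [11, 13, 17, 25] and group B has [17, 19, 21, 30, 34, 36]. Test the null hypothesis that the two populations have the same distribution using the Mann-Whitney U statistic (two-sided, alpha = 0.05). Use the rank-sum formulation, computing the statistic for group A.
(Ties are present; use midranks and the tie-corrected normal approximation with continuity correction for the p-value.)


Step 1: Combine and sort all 10 observations; assign midranks.
sorted (value, group): (11,X), (13,X), (17,X), (17,Y), (19,Y), (21,Y), (25,X), (30,Y), (34,Y), (36,Y)
ranks: 11->1, 13->2, 17->3.5, 17->3.5, 19->5, 21->6, 25->7, 30->8, 34->9, 36->10
Step 2: Rank sum for X: R1 = 1 + 2 + 3.5 + 7 = 13.5.
Step 3: U_X = R1 - n1(n1+1)/2 = 13.5 - 4*5/2 = 13.5 - 10 = 3.5.
       U_Y = n1*n2 - U_X = 24 - 3.5 = 20.5.
Step 4: Ties are present, so use the tie-corrected normal approximation (with continuity correction) for the p-value.
Step 5: p-value = 0.087118; compare to alpha = 0.05. fail to reject H0.

U_X = 3.5, p = 0.087118, fail to reject H0 at alpha = 0.05.


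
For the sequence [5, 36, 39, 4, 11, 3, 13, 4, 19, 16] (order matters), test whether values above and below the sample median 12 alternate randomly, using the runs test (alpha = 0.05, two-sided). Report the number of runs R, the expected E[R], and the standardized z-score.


Step 1: Compute median = 12; label A = above, B = below.
Labels in order: BAABBBABAA  (n_A = 5, n_B = 5)
Step 2: Count runs R = 6.
Step 3: Under H0 (random ordering), E[R] = 2*n_A*n_B/(n_A+n_B) + 1 = 2*5*5/10 + 1 = 6.0000.
        Var[R] = 2*n_A*n_B*(2*n_A*n_B - n_A - n_B) / ((n_A+n_B)^2 * (n_A+n_B-1)) = 2000/900 = 2.2222.
        SD[R] = 1.4907.
Step 4: R = E[R], so z = 0 with no continuity correction.
Step 5: Two-sided p-value via normal approximation = 2*(1 - Phi(|z|)) = 1.000000.
Step 6: alpha = 0.05. fail to reject H0.

R = 6, z = 0.0000, p = 1.000000, fail to reject H0.


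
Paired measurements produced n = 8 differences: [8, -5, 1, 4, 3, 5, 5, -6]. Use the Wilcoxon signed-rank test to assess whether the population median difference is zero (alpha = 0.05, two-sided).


Step 1: Drop any zero differences (none here) and take |d_i|.
|d| = [8, 5, 1, 4, 3, 5, 5, 6]
Step 2: Midrank |d_i| (ties get averaged ranks).
ranks: |8|->8, |5|->5, |1|->1, |4|->3, |3|->2, |5|->5, |5|->5, |6|->7
Step 3: Attach original signs; sum ranks with positive sign and with negative sign.
W+ = 8 + 1 + 3 + 2 + 5 + 5 = 24
W- = 5 + 7 = 12
(Check: W+ + W- = 36 should equal n(n+1)/2 = 36.)
Step 4: Test statistic W = min(W+, W-) = 12.
Step 5: Ties in |d|, so use the tie-corrected normal approximation.
        E[W] = n(n+1)/4 = 8*9/4 = 18.
        Tie groups: |d|=5 (t=3); sum(t^3 - t) = 24.
        Var[W] = n(n+1)(2n+1)/24 - sum(t^3-t)/48 = 1224/24 - 24/48 = 50.5.
        z = (W - E[W]) / sqrt(Var[W]) = (12 - 18) / 7.1063 = -0.8443.
        Two-sided p = 2*Phi(z) = 0.398492.
Step 6: alpha = 0.05. fail to reject H0.

W+ = 24, W- = 12, W = min = 12, p = 0.398492, fail to reject H0.


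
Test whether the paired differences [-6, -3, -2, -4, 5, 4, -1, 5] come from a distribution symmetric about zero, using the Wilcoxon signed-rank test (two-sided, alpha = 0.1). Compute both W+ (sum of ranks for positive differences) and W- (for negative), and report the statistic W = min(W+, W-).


Step 1: Drop any zero differences (none here) and take |d_i|.
|d| = [6, 3, 2, 4, 5, 4, 1, 5]
Step 2: Midrank |d_i| (ties get averaged ranks).
ranks: |6|->8, |3|->3, |2|->2, |4|->4.5, |5|->6.5, |4|->4.5, |1|->1, |5|->6.5
Step 3: Attach original signs; sum ranks with positive sign and with negative sign.
W+ = 6.5 + 4.5 + 6.5 = 17.5
W- = 8 + 3 + 2 + 4.5 + 1 = 18.5
(Check: W+ + W- = 36 should equal n(n+1)/2 = 36.)
Step 4: Test statistic W = min(W+, W-) = 17.5.
Step 5: Ties in |d|, so use the tie-corrected normal approximation.
        E[W] = n(n+1)/4 = 8*9/4 = 18.
        Tie groups: |d|=4 (t=2), |d|=5 (t=2); sum(t^3 - t) = 12.
        Var[W] = n(n+1)(2n+1)/24 - sum(t^3-t)/48 = 1224/24 - 12/48 = 50.75.
        z = (W - E[W]) / sqrt(Var[W]) = (17.5 - 18) / 7.1239 = -0.0702.
        Two-sided p = 2*Phi(z) = 0.944045.
Step 6: alpha = 0.1. fail to reject H0.

W+ = 17.5, W- = 18.5, W = min = 17.5, p = 0.944045, fail to reject H0.


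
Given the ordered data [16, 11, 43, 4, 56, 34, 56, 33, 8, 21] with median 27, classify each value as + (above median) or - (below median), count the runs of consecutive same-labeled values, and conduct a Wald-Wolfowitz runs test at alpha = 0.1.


Step 1: Compute median = 27; label A = above, B = below.
Labels in order: BBABAAAABB  (n_A = 5, n_B = 5)
Step 2: Count runs R = 5.
Step 3: Under H0 (random ordering), E[R] = 2*n_A*n_B/(n_A+n_B) + 1 = 2*5*5/10 + 1 = 6.0000.
        Var[R] = 2*n_A*n_B*(2*n_A*n_B - n_A - n_B) / ((n_A+n_B)^2 * (n_A+n_B-1)) = 2000/900 = 2.2222.
        SD[R] = 1.4907.
Step 4: Continuity-corrected z = (R + 0.5 - E[R]) / SD[R] = (5 + 0.5 - 6.0000) / 1.4907 = -0.3354.
Step 5: Two-sided p-value via normal approximation = 2*(1 - Phi(|z|)) = 0.737316.
Step 6: alpha = 0.1. fail to reject H0.

R = 5, z = -0.3354, p = 0.737316, fail to reject H0.


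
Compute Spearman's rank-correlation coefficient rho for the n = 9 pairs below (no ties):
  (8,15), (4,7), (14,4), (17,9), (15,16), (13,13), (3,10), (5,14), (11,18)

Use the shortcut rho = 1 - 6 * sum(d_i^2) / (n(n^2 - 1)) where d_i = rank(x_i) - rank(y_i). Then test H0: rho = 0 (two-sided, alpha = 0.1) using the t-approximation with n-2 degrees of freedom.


Step 1: Rank x and y separately (midranks; no ties here).
rank(x): 8->4, 4->2, 14->7, 17->9, 15->8, 13->6, 3->1, 5->3, 11->5
rank(y): 15->7, 7->2, 4->1, 9->3, 16->8, 13->5, 10->4, 14->6, 18->9
Step 2: d_i = R_x(i) - R_y(i); compute d_i^2.
  (4-7)^2=9, (2-2)^2=0, (7-1)^2=36, (9-3)^2=36, (8-8)^2=0, (6-5)^2=1, (1-4)^2=9, (3-6)^2=9, (5-9)^2=16
sum(d^2) = 116.
Step 3: rho = 1 - 6*116 / (9*(9^2 - 1)) = 1 - 696/720 = 0.033333.
Step 4: Under H0, t = rho * sqrt((n-2)/(1-rho^2)) = 0.0882 ~ t(7).
Step 5: Two-sided p-value from the t-distribution with 7 df = 0.932157.
Step 6: alpha = 0.1. fail to reject H0.

rho = 0.0333, p = 0.932157, fail to reject H0 at alpha = 0.1.


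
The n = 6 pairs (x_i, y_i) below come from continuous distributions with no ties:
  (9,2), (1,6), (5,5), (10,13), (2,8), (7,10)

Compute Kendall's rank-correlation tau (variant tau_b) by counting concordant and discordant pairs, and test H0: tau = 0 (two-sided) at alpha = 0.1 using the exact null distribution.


Step 1: Enumerate the 15 unordered pairs (i,j) with i<j and classify each by sign(x_j-x_i) * sign(y_j-y_i).
  (1,2):dx=-8,dy=+4->D; (1,3):dx=-4,dy=+3->D; (1,4):dx=+1,dy=+11->C; (1,5):dx=-7,dy=+6->D
  (1,6):dx=-2,dy=+8->D; (2,3):dx=+4,dy=-1->D; (2,4):dx=+9,dy=+7->C; (2,5):dx=+1,dy=+2->C
  (2,6):dx=+6,dy=+4->C; (3,4):dx=+5,dy=+8->C; (3,5):dx=-3,dy=+3->D; (3,6):dx=+2,dy=+5->C
  (4,5):dx=-8,dy=-5->C; (4,6):dx=-3,dy=-3->C; (5,6):dx=+5,dy=+2->C
Step 2: C = 9, D = 6, total pairs = 15.
Step 3: tau = (C - D)/(n(n-1)/2) = (9 - 6)/15 = 0.200000.
Step 4: Exact two-sided p-value (enumerate n! = 720 permutations of y under H0): p = 0.719444.
Step 5: alpha = 0.1. fail to reject H0.

tau_b = 0.2000 (C=9, D=6), p = 0.719444, fail to reject H0.


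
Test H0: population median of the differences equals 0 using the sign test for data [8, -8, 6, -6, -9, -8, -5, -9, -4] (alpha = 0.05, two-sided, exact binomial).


Step 1: Discard zero differences. Original n = 9; n_eff = number of nonzero differences = 9.
Nonzero differences (with sign): +8, -8, +6, -6, -9, -8, -5, -9, -4
Step 2: Count signs: positive = 2, negative = 7.
Step 3: Under H0: P(positive) = 0.5, so the number of positives S ~ Bin(9, 0.5).
Step 4: Two-sided exact p-value = sum of Bin(9,0.5) probabilities at or below the observed probability = 0.179688.
Step 5: alpha = 0.05. fail to reject H0.

n_eff = 9, pos = 2, neg = 7, p = 0.179688, fail to reject H0.


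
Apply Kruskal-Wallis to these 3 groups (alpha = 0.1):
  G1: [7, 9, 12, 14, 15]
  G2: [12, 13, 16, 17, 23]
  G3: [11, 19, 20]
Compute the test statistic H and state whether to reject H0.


Step 1: Combine all N = 13 observations and assign midranks.
sorted (value, group, rank): (7,G1,1), (9,G1,2), (11,G3,3), (12,G1,4.5), (12,G2,4.5), (13,G2,6), (14,G1,7), (15,G1,8), (16,G2,9), (17,G2,10), (19,G3,11), (20,G3,12), (23,G2,13)
Step 2: Sum ranks within each group.
R_1 = 22.5 (n_1 = 5)
R_2 = 42.5 (n_2 = 5)
R_3 = 26 (n_3 = 3)
Step 3: H = 12/(N(N+1)) * sum(R_i^2/n_i) - 3(N+1)
     = 12/(13*14) * (22.5^2/5 + 42.5^2/5 + 26^2/3) - 3*14
     = 0.065934 * 687.833 - 42
     = 3.351648.
Step 4: Ties present; correction factor C = 1 - 6/(13^3 - 13) = 0.997253. Corrected H = 3.351648 / 0.997253 = 3.360882.
Step 5: Under H0, H ~ chi^2(2); p-value = 0.186292.
Step 6: alpha = 0.1. fail to reject H0.

H = 3.3609, df = 2, p = 0.186292, fail to reject H0.


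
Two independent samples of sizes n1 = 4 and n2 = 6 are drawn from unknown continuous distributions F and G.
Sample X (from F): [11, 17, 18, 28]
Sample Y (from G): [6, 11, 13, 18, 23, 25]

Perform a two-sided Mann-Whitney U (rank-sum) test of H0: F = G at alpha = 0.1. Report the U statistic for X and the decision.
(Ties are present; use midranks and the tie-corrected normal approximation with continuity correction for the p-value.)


Step 1: Combine and sort all 10 observations; assign midranks.
sorted (value, group): (6,Y), (11,X), (11,Y), (13,Y), (17,X), (18,X), (18,Y), (23,Y), (25,Y), (28,X)
ranks: 6->1, 11->2.5, 11->2.5, 13->4, 17->5, 18->6.5, 18->6.5, 23->8, 25->9, 28->10
Step 2: Rank sum for X: R1 = 2.5 + 5 + 6.5 + 10 = 24.
Step 3: U_X = R1 - n1(n1+1)/2 = 24 - 4*5/2 = 24 - 10 = 14.
       U_Y = n1*n2 - U_X = 24 - 14 = 10.
Step 4: Ties are present, so use the tie-corrected normal approximation (with continuity correction) for the p-value.
Step 5: p-value = 0.747637; compare to alpha = 0.1. fail to reject H0.

U_X = 14, p = 0.747637, fail to reject H0 at alpha = 0.1.


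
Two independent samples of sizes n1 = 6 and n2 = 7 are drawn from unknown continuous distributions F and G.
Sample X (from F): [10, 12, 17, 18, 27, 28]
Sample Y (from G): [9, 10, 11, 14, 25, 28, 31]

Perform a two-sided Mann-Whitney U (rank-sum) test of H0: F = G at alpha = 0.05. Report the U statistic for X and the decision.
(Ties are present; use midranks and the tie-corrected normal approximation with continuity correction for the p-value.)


Step 1: Combine and sort all 13 observations; assign midranks.
sorted (value, group): (9,Y), (10,X), (10,Y), (11,Y), (12,X), (14,Y), (17,X), (18,X), (25,Y), (27,X), (28,X), (28,Y), (31,Y)
ranks: 9->1, 10->2.5, 10->2.5, 11->4, 12->5, 14->6, 17->7, 18->8, 25->9, 27->10, 28->11.5, 28->11.5, 31->13
Step 2: Rank sum for X: R1 = 2.5 + 5 + 7 + 8 + 10 + 11.5 = 44.
Step 3: U_X = R1 - n1(n1+1)/2 = 44 - 6*7/2 = 44 - 21 = 23.
       U_Y = n1*n2 - U_X = 42 - 23 = 19.
Step 4: Ties are present, so use the tie-corrected normal approximation (with continuity correction) for the p-value.
Step 5: p-value = 0.829863; compare to alpha = 0.05. fail to reject H0.

U_X = 23, p = 0.829863, fail to reject H0 at alpha = 0.05.


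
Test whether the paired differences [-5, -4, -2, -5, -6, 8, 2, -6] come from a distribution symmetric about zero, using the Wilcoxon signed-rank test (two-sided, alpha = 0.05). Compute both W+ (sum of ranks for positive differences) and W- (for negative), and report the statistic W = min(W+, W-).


Step 1: Drop any zero differences (none here) and take |d_i|.
|d| = [5, 4, 2, 5, 6, 8, 2, 6]
Step 2: Midrank |d_i| (ties get averaged ranks).
ranks: |5|->4.5, |4|->3, |2|->1.5, |5|->4.5, |6|->6.5, |8|->8, |2|->1.5, |6|->6.5
Step 3: Attach original signs; sum ranks with positive sign and with negative sign.
W+ = 8 + 1.5 = 9.5
W- = 4.5 + 3 + 1.5 + 4.5 + 6.5 + 6.5 = 26.5
(Check: W+ + W- = 36 should equal n(n+1)/2 = 36.)
Step 4: Test statistic W = min(W+, W-) = 9.5.
Step 5: Ties in |d|, so use the tie-corrected normal approximation.
        E[W] = n(n+1)/4 = 8*9/4 = 18.
        Tie groups: |d|=2 (t=2), |d|=5 (t=2), |d|=6 (t=2); sum(t^3 - t) = 18.
        Var[W] = n(n+1)(2n+1)/24 - sum(t^3-t)/48 = 1224/24 - 18/48 = 50.625.
        z = (W - E[W]) / sqrt(Var[W]) = (9.5 - 18) / 7.1151 = -1.1946.
        Two-sided p = 2*Phi(z) = 0.232228.
Step 6: alpha = 0.05. fail to reject H0.

W+ = 9.5, W- = 26.5, W = min = 9.5, p = 0.232228, fail to reject H0.
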